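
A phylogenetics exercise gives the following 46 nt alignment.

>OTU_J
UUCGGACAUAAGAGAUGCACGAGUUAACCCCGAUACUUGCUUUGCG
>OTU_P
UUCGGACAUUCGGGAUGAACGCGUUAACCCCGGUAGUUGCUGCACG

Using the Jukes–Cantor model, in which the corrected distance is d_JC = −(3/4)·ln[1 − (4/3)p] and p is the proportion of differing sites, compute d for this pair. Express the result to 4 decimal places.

Differing sites — 10:A/U; 11:A/C; 13:A/G; 18:C/A; 22:A/C; 33:A/G; 36:C/G; 42:U/G; 43:U/C; 44:G/A.
p = 10/46 = 0.217391.
d = −0.75 · ln(1 − (4/3)·0.217391) = −0.75 · ln(0.710145) = −0.75 · (-0.342286) = 0.2567.

0.2567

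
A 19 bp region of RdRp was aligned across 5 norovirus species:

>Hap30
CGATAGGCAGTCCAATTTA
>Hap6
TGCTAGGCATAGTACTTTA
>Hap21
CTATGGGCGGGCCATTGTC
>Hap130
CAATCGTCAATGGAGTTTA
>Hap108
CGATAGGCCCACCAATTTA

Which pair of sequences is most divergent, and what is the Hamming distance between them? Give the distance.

12

Pairwise Hamming distances:
  Hap30 vs Hap6: 7
  Hap30 vs Hap21: 7
  Hap30 vs Hap130: 7
  Hap30 vs Hap108: 3
  Hap6 vs Hap21: 12
  Hap6 vs Hap130: 9
  Hap6 vs Hap108: 7
  Hap21 vs Hap130: 11
  Hap21 vs Hap108: 8
  Hap130 vs Hap108: 9
The largest is 12, between Hap6 and Hap21.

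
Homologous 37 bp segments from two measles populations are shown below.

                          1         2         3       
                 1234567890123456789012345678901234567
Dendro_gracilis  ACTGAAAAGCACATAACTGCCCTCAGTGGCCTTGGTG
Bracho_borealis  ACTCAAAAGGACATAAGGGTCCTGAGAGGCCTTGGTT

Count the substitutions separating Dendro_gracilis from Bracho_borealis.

Mismatches occur at site 4 (G↔C), site 10 (C↔G), site 17 (C↔G), site 18 (T↔G), site 20 (C↔T), site 24 (C↔G), site 27 (T↔A), site 37 (G↔T).
That gives 8 mismatches out of 37 aligned sites, so the Hamming distance is 8.

8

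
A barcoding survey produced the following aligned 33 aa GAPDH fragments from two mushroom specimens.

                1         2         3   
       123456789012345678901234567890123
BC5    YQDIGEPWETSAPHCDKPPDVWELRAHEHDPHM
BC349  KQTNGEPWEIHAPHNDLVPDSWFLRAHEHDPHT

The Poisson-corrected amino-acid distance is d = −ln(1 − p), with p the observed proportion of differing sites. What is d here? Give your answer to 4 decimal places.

Mismatches occur at site 1 (Y↔K), site 3 (D↔T), site 4 (I↔N), site 10 (T↔I), site 11 (S↔H), site 15 (C↔N), site 17 (K↔L), site 18 (P↔V), site 21 (V↔S), site 23 (E↔F), site 33 (M↔T).
p = 11/33 = 0.333333.
d = −ln(1 − 0.333333) = −ln(0.666667) = 0.4055.

0.4055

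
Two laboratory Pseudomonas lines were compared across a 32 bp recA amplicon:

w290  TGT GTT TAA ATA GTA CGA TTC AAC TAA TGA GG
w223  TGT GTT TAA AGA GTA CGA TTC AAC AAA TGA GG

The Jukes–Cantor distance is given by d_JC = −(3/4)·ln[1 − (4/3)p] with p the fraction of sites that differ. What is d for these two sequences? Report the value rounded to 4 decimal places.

0.0653

Differing sites — 11:T/G; 25:T/A.
p = 2/32 = 0.062500.
d = −0.75 · ln(1 − (4/3)·0.062500) = −0.75 · ln(0.916667) = −0.75 · (-0.087011) = 0.0653.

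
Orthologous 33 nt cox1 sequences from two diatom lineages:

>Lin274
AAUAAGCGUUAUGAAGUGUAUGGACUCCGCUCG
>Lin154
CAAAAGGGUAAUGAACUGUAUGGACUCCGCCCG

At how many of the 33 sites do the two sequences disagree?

6

Differing sites — 1:A/C; 3:U/A; 7:C/G; 10:U/A; 16:G/C; 31:U/C.
That gives 6 mismatches out of 33 aligned sites, so the Hamming distance is 6.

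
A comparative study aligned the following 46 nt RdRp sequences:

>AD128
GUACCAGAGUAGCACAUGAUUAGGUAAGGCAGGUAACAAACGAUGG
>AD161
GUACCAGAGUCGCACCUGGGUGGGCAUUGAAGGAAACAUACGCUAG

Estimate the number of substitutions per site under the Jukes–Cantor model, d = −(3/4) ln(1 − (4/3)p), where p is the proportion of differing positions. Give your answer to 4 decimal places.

Mismatches occur at site 11 (A/C), site 16 (A/C), site 19 (A/G), site 20 (U/G), site 22 (A/G), site 25 (U/C), site 27 (A/U), site 28 (G/U), site 30 (C/A), site 34 (U/A), site 39 (A/U), site 43 (A/C), site 45 (G/A).
p = 13/46 = 0.282609.
d = −0.75 · ln(1 − (4/3)·0.282609) = −0.75 · ln(0.623188) = −0.75 · (-0.472907) = 0.3547.

0.3547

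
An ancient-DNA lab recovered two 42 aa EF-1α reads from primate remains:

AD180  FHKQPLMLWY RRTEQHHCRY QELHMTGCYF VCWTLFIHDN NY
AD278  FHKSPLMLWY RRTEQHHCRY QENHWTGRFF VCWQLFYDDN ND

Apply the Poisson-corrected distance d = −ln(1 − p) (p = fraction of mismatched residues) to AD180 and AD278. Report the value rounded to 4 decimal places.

The sequences differ at positions 4 (Q/S), 23 (L/N), 25 (M/W), 28 (C/R), 29 (Y/F), 34 (T/Q), 37 (I/Y), 38 (H/D), 42 (Y/D).
p = 9/42 = 0.214286.
d = −ln(1 − 0.214286) = −ln(0.785714) = 0.2412.

0.2412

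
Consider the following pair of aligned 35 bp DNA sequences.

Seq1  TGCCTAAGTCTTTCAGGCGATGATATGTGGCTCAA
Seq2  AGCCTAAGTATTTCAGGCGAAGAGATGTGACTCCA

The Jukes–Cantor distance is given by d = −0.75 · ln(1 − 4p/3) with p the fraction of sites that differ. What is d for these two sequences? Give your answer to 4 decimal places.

0.1946

The sequences differ at positions 1 (T/A), 10 (C/A), 21 (T/A), 24 (T/G), 30 (G/A), 34 (A/C).
p = 6/35 = 0.171429.
d = −0.75 · ln(1 − (4/3)·0.171429) = −0.75 · ln(0.771428) = −0.75 · (-0.259512) = 0.1946.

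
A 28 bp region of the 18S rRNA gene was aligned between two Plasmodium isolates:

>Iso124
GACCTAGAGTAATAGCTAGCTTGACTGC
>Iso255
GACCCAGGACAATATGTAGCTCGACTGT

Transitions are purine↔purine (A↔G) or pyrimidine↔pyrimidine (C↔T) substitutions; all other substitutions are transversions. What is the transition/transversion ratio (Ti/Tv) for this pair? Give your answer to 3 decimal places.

3.000

The sequences differ at positions 5 (T/C, transition), 8 (A/G, transition), 9 (G/A, transition), 10 (T/C, transition), 15 (G/T, transversion), 16 (C/G, transversion), 22 (T/C, transition), 28 (C/T, transition).
Of the 8 differences, 6 transitions and 2 transversions, so Ti/Tv = 6/2 = 3.000.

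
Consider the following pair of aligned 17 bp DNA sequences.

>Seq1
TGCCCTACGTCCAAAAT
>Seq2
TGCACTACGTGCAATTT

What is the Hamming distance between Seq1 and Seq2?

The sequences differ at positions 4 (C/A), 11 (C/G), 15 (A/T), 16 (A/T).
That gives 4 mismatches out of 17 aligned sites, so the Hamming distance is 4.

4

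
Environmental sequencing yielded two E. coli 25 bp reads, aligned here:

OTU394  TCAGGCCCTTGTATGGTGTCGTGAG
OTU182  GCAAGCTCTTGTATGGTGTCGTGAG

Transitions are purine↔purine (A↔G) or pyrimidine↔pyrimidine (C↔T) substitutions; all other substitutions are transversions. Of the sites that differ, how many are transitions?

2

Differing sites — 1:T/G (Tv); 4:G/A (Ti); 7:C/T (Ti).
Of the 3 differences, 2 transitions and 1 transversion, so the answer is 2.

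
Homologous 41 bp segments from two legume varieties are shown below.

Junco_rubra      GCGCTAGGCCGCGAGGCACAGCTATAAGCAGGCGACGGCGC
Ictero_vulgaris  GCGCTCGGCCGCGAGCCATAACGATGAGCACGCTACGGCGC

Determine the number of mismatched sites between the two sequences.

Mismatches occur at site 6 (A/C), site 16 (G/C), site 19 (C/T), site 21 (G/A), site 23 (T/G), site 26 (A/G), site 31 (G/C), site 34 (G/T).
That gives 8 mismatches out of 41 aligned sites, so the Hamming distance is 8.

8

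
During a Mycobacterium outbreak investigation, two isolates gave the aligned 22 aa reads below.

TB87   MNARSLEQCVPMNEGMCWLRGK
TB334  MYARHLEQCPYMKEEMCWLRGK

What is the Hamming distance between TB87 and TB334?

The sequences differ at positions 2 (N/Y), 5 (S/H), 10 (V/P), 11 (P/Y), 13 (N/K), 15 (G/E).
That gives 6 mismatches out of 22 aligned sites, so the Hamming distance is 6.

6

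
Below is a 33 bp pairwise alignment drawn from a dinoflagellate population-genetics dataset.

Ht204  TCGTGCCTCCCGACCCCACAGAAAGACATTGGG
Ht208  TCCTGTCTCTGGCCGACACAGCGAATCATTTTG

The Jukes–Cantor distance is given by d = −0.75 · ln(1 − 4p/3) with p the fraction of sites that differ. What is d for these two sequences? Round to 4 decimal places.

Mismatches occur at site 3 (G↔C), site 6 (C↔T), site 10 (C↔T), site 11 (C↔G), site 13 (A↔C), site 15 (C↔G), site 16 (C↔A), site 22 (A↔C), site 23 (A↔G), site 25 (G↔A), site 26 (A↔T), site 31 (G↔T), site 32 (G↔T).
p = 13/33 = 0.393939.
d = −0.75 · ln(1 − (4/3)·0.393939) = −0.75 · ln(0.474748) = −0.75 · (-0.744971) = 0.5587.

0.5587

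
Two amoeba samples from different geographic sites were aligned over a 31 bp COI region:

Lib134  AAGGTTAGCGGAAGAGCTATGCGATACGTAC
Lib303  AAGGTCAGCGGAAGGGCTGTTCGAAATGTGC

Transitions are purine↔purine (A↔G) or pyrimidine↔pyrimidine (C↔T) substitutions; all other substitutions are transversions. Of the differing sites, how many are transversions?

Differing sites — 6:T/C (Ti); 15:A/G (Ti); 19:A/G (Ti); 21:G/T (Tv); 25:T/A (Tv); 27:C/T (Ti); 30:A/G (Ti).
Of the 7 differences, 5 transitions and 2 transversions, so the answer is 2.

2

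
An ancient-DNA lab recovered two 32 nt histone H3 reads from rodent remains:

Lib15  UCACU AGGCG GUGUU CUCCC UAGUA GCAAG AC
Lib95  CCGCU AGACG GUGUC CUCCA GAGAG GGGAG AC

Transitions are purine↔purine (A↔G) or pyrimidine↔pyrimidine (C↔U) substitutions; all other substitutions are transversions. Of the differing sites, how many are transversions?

Mismatches occur at site 1 (U→C, transition), site 3 (A→G, transition), site 8 (G→A, transition), site 15 (U→C, transition), site 20 (C→A, transversion), site 21 (U→G, transversion), site 24 (U→A, transversion), site 25 (A→G, transition), site 27 (C→G, transversion), site 28 (A→G, transition).
Of the 10 differences, 6 transitions and 4 transversions, so the answer is 4.

4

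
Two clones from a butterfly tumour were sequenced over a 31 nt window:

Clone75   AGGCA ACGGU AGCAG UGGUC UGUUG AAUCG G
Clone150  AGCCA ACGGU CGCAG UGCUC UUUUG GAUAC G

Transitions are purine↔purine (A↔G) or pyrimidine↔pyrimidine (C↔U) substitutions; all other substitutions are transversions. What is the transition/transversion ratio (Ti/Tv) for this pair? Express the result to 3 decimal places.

0.167

Mismatches occur at site 3 (G/C, transversion), site 11 (A/C, transversion), site 18 (G/C, transversion), site 22 (G/U, transversion), site 26 (A/G, transition), site 29 (C/A, transversion), site 30 (G/C, transversion).
Of the 7 differences, 1 transition and 6 transversions, so Ti/Tv = 1/6 = 0.167.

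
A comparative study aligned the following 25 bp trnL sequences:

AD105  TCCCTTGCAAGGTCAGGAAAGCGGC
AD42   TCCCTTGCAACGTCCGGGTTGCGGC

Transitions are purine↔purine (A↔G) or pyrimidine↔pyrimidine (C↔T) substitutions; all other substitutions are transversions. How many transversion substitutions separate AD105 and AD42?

The sequences differ at positions 11 (G/C, transversion), 15 (A/C, transversion), 18 (A/G, transition), 19 (A/T, transversion), 20 (A/T, transversion).
Of the 5 differences, 1 transition and 4 transversions, so the answer is 4.

4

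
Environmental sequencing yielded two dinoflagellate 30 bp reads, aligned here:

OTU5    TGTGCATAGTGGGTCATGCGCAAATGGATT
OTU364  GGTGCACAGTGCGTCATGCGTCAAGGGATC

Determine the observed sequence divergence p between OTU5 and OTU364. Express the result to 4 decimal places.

0.2333

Mismatches occur at site 1 (T↔G), site 7 (T↔C), site 12 (G↔C), site 21 (C↔T), site 22 (A↔C), site 25 (T↔G), site 30 (T↔C).
There are 7 differences over 30 sites, so p = 7/30 = 0.2333.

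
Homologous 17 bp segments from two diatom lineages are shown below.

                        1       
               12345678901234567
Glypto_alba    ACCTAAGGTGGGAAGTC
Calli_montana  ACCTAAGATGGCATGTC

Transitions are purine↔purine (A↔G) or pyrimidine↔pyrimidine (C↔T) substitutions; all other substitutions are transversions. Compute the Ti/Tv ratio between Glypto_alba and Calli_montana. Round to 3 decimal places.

0.500

Differing sites — 8:G/A (Ti); 12:G/C (Tv); 14:A/T (Tv).
Of the 3 differences, 1 transition and 2 transversions, so Ti/Tv = 1/2 = 0.500.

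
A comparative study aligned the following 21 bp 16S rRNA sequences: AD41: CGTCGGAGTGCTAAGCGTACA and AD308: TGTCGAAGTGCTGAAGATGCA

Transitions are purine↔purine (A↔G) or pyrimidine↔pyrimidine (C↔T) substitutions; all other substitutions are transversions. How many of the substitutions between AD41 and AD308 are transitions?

6

The sequences differ at positions 1 (C/T, transition), 6 (G/A, transition), 13 (A/G, transition), 15 (G/A, transition), 16 (C/G, transversion), 17 (G/A, transition), 19 (A/G, transition).
Of the 7 differences, 6 transitions and 1 transversion, so the answer is 6.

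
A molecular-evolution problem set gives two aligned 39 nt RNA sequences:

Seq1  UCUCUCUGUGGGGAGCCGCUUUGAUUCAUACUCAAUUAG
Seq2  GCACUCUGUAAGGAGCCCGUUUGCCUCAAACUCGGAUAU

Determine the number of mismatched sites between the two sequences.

Differing sites — 1:U/G; 3:U/A; 10:G/A; 11:G/A; 18:G/C; 19:C/G; 24:A/C; 25:U/C; 29:U/A; 34:A/G; 35:A/G; 36:U/A; 39:G/U.
That gives 13 mismatches out of 39 aligned sites, so the Hamming distance is 13.

13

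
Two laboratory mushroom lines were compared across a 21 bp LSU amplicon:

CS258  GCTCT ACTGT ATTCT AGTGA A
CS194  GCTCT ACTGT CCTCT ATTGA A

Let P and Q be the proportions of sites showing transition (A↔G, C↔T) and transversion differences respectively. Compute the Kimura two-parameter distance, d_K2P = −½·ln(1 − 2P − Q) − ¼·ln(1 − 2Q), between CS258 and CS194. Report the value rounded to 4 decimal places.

Mismatches occur at site 11 (A↔C, transversion), site 12 (T↔C, transition), site 17 (G↔T, transversion).
Of the 3 differences, 1 transition and 2 transversions over 21 sites: P = 1/21 = 0.047619, Q = 2/21 = 0.095238.
d = −0.5·ln(0.809524) − 0.25·ln(0.809524) = −0.5·(-0.211309) − 0.25·(-0.211309) = 0.1585.

0.1585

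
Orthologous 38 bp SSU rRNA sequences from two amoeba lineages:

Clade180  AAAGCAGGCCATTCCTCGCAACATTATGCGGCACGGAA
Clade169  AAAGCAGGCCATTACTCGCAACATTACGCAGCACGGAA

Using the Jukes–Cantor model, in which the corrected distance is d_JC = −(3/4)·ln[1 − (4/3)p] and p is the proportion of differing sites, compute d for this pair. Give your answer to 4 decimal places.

Mismatches occur at site 14 (C/A), site 27 (T/C), site 30 (G/A).
p = 3/38 = 0.078947.
d = −0.75 · ln(1 − (4/3)·0.078947) = −0.75 · ln(0.894737) = −0.75 · (-0.111225) = 0.0834.

0.0834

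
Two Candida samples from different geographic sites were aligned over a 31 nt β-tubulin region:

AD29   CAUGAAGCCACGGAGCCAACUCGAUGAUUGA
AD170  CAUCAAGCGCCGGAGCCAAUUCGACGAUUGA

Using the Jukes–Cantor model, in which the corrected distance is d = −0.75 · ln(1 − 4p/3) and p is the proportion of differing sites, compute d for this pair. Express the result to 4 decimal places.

Differing sites — 4:G/C; 9:C/G; 10:A/C; 20:C/U; 25:U/C.
p = 5/31 = 0.161290.
d = −0.75 · ln(1 − (4/3)·0.161290) = −0.75 · ln(0.784947) = −0.75 · (-0.242139) = 0.1816.

0.1816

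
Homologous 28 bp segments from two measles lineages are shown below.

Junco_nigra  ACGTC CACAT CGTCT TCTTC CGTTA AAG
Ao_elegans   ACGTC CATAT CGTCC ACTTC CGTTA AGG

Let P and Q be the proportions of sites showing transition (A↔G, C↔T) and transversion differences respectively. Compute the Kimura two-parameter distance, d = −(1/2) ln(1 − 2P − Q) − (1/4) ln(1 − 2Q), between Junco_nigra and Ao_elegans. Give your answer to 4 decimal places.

The sequences differ at positions 8 (C/T, transition), 15 (T/C, transition), 16 (T/A, transversion), 27 (A/G, transition).
Of the 4 differences, 3 transitions and 1 transversion over 28 sites: P = 3/28 = 0.107143, Q = 1/28 = 0.035714.
d = −0.5·ln(0.750000) − 0.25·ln(0.928572) = −0.5·(-0.287682) − 0.25·(-0.074107) = 0.1624.

0.1624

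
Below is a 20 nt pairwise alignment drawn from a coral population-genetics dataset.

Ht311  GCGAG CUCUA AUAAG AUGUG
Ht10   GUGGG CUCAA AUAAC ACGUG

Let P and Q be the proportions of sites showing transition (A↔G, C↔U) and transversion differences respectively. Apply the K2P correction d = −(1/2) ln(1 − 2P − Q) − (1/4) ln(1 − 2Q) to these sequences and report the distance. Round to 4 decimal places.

0.3112

The sequences differ at positions 2 (C/U, transition), 4 (A/G, transition), 9 (U/A, transversion), 15 (G/C, transversion), 17 (U/C, transition).
Of the 5 differences, 3 transitions and 2 transversions over 20 sites: P = 3/20 = 0.150000, Q = 2/20 = 0.100000.
d = −0.5·ln(0.600000) − 0.25·ln(0.800000) = −0.5·(-0.510826) − 0.25·(-0.223144) = 0.3112.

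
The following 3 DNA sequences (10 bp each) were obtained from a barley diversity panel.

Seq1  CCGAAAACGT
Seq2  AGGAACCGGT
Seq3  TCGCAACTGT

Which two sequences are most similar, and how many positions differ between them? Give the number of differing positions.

4

Pairwise Hamming distances:
  Seq1 vs Seq2: 5
  Seq1 vs Seq3: 4
  Seq2 vs Seq3: 5
The smallest is 4, between Seq1 and Seq3.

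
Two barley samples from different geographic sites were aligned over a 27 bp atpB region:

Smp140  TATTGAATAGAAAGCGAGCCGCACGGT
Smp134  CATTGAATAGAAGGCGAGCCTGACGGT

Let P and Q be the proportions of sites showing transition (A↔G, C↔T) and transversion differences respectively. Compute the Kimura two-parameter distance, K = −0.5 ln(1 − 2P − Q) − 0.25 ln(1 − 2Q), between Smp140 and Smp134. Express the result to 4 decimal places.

Mismatches occur at site 1 (T/C, transition), site 13 (A/G, transition), site 21 (G/T, transversion), site 22 (C/G, transversion).
Of the 4 differences, 2 transitions and 2 transversions over 27 sites: P = 2/27 = 0.074074, Q = 2/27 = 0.074074.
d = −0.5·ln(0.777778) − 0.25·ln(0.851852) = −0.5·(-0.251314) − 0.25·(-0.160342) = 0.1657.

0.1657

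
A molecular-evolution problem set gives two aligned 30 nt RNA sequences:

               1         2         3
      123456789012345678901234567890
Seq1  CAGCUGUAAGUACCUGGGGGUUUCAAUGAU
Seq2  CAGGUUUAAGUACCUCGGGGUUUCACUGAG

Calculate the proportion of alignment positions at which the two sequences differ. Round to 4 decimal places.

0.1667

The sequences differ at positions 4 (C/G), 6 (G/U), 16 (G/C), 26 (A/C), 30 (U/G).
There are 5 differences over 30 sites, so p = 5/30 = 0.1667.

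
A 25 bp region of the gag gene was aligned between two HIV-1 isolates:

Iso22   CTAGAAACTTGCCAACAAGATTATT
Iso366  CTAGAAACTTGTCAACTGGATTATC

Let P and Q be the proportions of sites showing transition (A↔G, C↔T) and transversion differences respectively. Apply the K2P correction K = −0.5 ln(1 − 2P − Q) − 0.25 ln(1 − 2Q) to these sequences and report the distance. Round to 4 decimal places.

0.1851

Differing sites — 12:C/T (Ti); 17:A/T (Tv); 18:A/G (Ti); 25:T/C (Ti).
Of the 4 differences, 3 transitions and 1 transversion over 25 sites: P = 3/25 = 0.120000, Q = 1/25 = 0.040000.
d = −0.5·ln(0.720000) − 0.25·ln(0.920000) = −0.5·(-0.328504) − 0.25·(-0.083382) = 0.1851.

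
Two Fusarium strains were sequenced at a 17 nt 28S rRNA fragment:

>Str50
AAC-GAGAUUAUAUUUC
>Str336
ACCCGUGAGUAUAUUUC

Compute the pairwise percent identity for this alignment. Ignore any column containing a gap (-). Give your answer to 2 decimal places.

Excluding the 1 gap column leaves 16 comparable sites.
Differing sites — 2:A/C; 6:A/U; 9:U/G.
13 of the 16 comparable sites match, so the percent identity is 13/16 × 100 = 81.25%.

81.25%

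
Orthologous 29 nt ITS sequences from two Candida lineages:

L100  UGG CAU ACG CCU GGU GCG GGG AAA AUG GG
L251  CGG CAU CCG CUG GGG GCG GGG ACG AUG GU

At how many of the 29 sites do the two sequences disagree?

8

The sequences differ at positions 1 (U/C), 7 (A/C), 11 (C/U), 12 (U/G), 15 (U/G), 23 (A/C), 24 (A/G), 29 (G/U).
That gives 8 mismatches out of 29 aligned sites, so the Hamming distance is 8.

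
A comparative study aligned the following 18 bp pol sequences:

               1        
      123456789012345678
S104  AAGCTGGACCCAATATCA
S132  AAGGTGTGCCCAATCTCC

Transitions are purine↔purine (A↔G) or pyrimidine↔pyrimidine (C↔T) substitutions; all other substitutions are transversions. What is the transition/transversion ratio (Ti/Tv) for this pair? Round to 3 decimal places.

0.250

Mismatches occur at site 4 (C→G, transversion), site 7 (G→T, transversion), site 8 (A→G, transition), site 15 (A→C, transversion), site 18 (A→C, transversion).
Of the 5 differences, 1 transition and 4 transversions, so Ti/Tv = 1/4 = 0.250.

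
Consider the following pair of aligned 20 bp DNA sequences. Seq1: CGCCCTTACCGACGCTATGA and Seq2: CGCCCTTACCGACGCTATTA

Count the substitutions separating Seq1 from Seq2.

1

The sequences differ at position 19 (G/T).
That gives 1 mismatch out of 20 aligned sites, so the Hamming distance is 1.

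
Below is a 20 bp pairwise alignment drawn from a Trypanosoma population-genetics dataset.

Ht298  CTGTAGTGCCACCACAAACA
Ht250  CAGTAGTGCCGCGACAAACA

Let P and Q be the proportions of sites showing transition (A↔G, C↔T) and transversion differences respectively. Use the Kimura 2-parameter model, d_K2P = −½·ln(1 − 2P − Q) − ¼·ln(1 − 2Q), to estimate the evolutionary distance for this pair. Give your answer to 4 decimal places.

Differing sites — 2:T/A (Tv); 11:A/G (Ti); 13:C/G (Tv).
Of the 3 differences, 1 transition and 2 transversions over 20 sites: P = 1/20 = 0.050000, Q = 2/20 = 0.100000.
d = −0.5·ln(0.800000) − 0.25·ln(0.800000) = −0.5·(-0.223144) − 0.25·(-0.223144) = 0.1674.

0.1674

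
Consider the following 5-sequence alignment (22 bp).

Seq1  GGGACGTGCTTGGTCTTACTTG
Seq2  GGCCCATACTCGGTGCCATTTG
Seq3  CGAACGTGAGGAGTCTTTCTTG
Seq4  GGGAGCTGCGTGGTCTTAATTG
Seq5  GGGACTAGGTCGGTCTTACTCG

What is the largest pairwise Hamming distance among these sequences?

Pairwise Hamming distances:
  Seq1 vs Seq2: 9
  Seq1 vs Seq3: 7
  Seq1 vs Seq4: 4
  Seq1 vs Seq5: 5
  Seq2 vs Seq3: 14
  Seq2 vs Seq4: 11
  Seq2 vs Seq5: 11
  Seq3 vs Seq4: 9
  Seq3 vs Seq5: 10
  Seq4 vs Seq5: 8
The largest is 14, between Seq2 and Seq3.

14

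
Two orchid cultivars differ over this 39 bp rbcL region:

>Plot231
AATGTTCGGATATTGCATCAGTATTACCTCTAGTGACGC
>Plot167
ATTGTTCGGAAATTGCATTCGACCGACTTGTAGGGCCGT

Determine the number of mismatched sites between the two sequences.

13

Differing sites — 2:A/T; 11:T/A; 19:C/T; 20:A/C; 22:T/A; 23:A/C; 24:T/C; 25:T/G; 28:C/T; 30:C/G; 34:T/G; 36:A/C; 39:C/T.
That gives 13 mismatches out of 39 aligned sites, so the Hamming distance is 13.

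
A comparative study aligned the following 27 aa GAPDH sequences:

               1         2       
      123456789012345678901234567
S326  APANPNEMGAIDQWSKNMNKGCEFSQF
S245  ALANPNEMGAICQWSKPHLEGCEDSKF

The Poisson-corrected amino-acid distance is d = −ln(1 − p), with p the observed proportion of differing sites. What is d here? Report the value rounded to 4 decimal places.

Differing sites — 2:P/L; 12:D/C; 17:N/P; 18:M/H; 19:N/L; 20:K/E; 24:F/D; 26:Q/K.
p = 8/27 = 0.296296.
d = −ln(1 − 0.296296) = −ln(0.703704) = 0.3514.

0.3514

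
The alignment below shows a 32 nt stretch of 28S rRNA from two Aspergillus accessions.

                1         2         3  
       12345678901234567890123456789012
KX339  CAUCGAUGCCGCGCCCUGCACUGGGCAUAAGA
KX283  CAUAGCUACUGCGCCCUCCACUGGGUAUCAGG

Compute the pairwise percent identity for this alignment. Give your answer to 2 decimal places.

The sequences differ at positions 4 (C/A), 6 (A/C), 8 (G/A), 10 (C/U), 18 (G/C), 26 (C/U), 29 (A/C), 32 (A/G).
24 of the 32 sites match, so the percent identity is 24/32 × 100 = 75.00%.

75.00%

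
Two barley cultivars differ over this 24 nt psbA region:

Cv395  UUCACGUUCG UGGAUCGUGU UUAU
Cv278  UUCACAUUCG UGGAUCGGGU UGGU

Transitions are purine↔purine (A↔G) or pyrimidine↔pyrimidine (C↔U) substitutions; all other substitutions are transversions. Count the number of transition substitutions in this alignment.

Differing sites — 6:G/A (Ti); 18:U/G (Tv); 22:U/G (Tv); 23:A/G (Ti).
Of the 4 differences, 2 transitions and 2 transversions, so the answer is 2.

2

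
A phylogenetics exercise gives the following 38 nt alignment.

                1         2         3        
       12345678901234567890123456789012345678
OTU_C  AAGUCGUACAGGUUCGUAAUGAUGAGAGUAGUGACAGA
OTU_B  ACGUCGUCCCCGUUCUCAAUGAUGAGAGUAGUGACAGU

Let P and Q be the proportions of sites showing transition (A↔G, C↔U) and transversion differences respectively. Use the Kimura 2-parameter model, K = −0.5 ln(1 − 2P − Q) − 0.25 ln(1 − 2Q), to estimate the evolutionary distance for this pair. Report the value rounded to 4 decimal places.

0.2131

Differing sites — 2:A/C (Tv); 8:A/C (Tv); 10:A/C (Tv); 11:G/C (Tv); 16:G/U (Tv); 17:U/C (Ti); 38:A/U (Tv).
Of the 7 differences, 1 transition and 6 transversions over 38 sites: P = 1/38 = 0.026316, Q = 6/38 = 0.157895.
d = −0.5·ln(0.789473) − 0.25·ln(0.684210) = −0.5·(-0.236390) − 0.25·(-0.379490) = 0.2131.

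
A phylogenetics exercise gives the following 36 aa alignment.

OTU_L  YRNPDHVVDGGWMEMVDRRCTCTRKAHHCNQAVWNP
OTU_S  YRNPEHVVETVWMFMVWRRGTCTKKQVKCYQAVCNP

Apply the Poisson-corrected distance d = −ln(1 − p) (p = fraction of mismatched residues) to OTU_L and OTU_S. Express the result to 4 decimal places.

Differing sites — 5:D/E; 9:D/E; 10:G/T; 11:G/V; 14:E/F; 17:D/W; 20:C/G; 24:R/K; 26:A/Q; 27:H/V; 28:H/K; 30:N/Y; 34:W/C.
p = 13/36 = 0.361111.
d = −ln(1 − 0.361111) = −ln(0.638889) = 0.4480.

0.4480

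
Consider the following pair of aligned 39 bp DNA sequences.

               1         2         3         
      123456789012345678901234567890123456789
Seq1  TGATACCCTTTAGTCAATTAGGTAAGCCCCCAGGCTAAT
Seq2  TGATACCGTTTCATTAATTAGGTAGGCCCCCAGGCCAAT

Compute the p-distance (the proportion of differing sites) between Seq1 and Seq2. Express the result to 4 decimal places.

0.1538

Mismatches occur at site 8 (C/G), site 12 (A/C), site 13 (G/A), site 15 (C/T), site 25 (A/G), site 36 (T/C).
There are 6 differences over 39 sites, so p = 6/39 = 0.1538.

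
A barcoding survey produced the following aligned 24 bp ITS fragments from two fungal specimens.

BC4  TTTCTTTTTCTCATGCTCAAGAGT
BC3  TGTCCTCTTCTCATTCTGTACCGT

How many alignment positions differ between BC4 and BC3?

Mismatches occur at site 2 (T↔G), site 5 (T↔C), site 7 (T↔C), site 15 (G↔T), site 18 (C↔G), site 19 (A↔T), site 21 (G↔C), site 22 (A↔C).
That gives 8 mismatches out of 24 aligned sites, so the Hamming distance is 8.

8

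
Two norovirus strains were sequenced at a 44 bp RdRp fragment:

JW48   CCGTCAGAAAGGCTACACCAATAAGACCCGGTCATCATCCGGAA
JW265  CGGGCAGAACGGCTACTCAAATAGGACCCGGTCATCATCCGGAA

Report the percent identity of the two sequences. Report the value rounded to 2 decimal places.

The sequences differ at positions 2 (C/G), 4 (T/G), 10 (A/C), 17 (A/T), 19 (C/A), 24 (A/G).
38 of the 44 sites match, so the percent identity is 38/44 × 100 = 86.36%.

86.36%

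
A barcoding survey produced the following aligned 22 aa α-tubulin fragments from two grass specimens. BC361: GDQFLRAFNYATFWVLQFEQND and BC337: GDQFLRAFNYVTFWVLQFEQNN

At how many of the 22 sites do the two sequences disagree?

Differing sites — 11:A/V; 22:D/N.
That gives 2 mismatches out of 22 aligned sites, so the Hamming distance is 2.

2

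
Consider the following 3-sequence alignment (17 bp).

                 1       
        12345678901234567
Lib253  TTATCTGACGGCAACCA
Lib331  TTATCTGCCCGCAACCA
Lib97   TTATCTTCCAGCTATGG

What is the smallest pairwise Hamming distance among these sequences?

Pairwise Hamming distances:
  Lib253 vs Lib331: 2
  Lib253 vs Lib97: 7
  Lib331 vs Lib97: 6
The smallest is 2, between Lib253 and Lib331.

2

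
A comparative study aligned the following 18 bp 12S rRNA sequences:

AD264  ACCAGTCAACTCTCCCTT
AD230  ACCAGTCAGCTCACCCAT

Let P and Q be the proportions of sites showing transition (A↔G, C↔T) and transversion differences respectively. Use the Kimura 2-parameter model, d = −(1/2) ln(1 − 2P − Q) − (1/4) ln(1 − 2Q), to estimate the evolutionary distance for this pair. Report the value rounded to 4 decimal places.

Mismatches occur at site 9 (A↔G, transition), site 13 (T↔A, transversion), site 17 (T↔A, transversion).
Of the 3 differences, 1 transition and 2 transversions over 18 sites: P = 1/18 = 0.055556, Q = 2/18 = 0.111111.
d = −0.5·ln(0.777777) − 0.25·ln(0.777778) = −0.5·(-0.251315) − 0.25·(-0.251314) = 0.1885.

0.1885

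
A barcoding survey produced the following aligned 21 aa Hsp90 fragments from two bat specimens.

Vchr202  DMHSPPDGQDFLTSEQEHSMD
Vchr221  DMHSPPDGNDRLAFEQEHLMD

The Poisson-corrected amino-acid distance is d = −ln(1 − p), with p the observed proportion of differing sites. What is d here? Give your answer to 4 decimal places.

The sequences differ at positions 9 (Q/N), 11 (F/R), 13 (T/A), 14 (S/F), 19 (S/L).
p = 5/21 = 0.238095.
d = −ln(1 − 0.238095) = −ln(0.761905) = 0.2719.

0.2719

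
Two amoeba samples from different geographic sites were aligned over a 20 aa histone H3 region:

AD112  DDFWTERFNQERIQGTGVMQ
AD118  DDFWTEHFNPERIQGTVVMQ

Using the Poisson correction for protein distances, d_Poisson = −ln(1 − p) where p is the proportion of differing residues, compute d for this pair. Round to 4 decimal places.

0.1625

Mismatches occur at site 7 (R→H), site 10 (Q→P), site 17 (G→V).
p = 3/20 = 0.150000.
d = −ln(1 − 0.150000) = −ln(0.850000) = 0.1625.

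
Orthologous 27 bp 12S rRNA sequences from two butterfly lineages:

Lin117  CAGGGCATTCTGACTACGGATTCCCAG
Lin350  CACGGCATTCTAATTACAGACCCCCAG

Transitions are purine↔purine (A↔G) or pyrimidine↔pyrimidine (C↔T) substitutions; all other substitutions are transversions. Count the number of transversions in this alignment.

1

Mismatches occur at site 3 (G↔C, transversion), site 12 (G↔A, transition), site 14 (C↔T, transition), site 18 (G↔A, transition), site 21 (T↔C, transition), site 22 (T↔C, transition).
Of the 6 differences, 5 transitions and 1 transversion, so the answer is 1.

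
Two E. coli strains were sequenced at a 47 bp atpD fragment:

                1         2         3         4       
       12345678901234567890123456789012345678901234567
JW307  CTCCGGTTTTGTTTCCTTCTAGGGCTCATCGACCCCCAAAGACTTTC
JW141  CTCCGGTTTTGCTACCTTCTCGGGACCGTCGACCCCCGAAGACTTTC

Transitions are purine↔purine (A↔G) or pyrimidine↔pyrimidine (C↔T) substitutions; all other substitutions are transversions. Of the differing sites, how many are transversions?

3

Mismatches occur at site 12 (T→C, transition), site 14 (T→A, transversion), site 21 (A→C, transversion), site 25 (C→A, transversion), site 26 (T→C, transition), site 28 (A→G, transition), site 38 (A→G, transition).
Of the 7 differences, 4 transitions and 3 transversions, so the answer is 3.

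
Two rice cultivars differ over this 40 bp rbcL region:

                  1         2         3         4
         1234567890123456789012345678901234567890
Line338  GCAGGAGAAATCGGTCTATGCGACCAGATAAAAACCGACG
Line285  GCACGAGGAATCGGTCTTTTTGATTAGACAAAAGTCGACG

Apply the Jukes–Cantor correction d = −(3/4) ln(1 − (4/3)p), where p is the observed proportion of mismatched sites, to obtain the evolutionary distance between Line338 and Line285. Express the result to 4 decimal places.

0.3041

Differing sites — 4:G/C; 8:A/G; 18:A/T; 20:G/T; 21:C/T; 24:C/T; 25:C/T; 29:T/C; 34:A/G; 35:C/T.
p = 10/40 = 0.250000.
d = −0.75 · ln(1 − (4/3)·0.250000) = −0.75 · ln(0.666667) = −0.75 · (-0.405465) = 0.3041.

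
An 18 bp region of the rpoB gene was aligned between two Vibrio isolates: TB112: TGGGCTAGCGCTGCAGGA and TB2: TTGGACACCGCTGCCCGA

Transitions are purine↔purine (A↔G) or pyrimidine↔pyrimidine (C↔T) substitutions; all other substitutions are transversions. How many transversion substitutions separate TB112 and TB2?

Differing sites — 2:G/T (Tv); 5:C/A (Tv); 6:T/C (Ti); 8:G/C (Tv); 15:A/C (Tv); 16:G/C (Tv).
Of the 6 differences, 1 transition and 5 transversions, so the answer is 5.

5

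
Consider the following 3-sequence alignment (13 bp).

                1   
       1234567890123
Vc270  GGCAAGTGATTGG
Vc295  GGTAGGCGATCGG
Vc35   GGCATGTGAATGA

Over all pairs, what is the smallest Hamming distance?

Pairwise Hamming distances:
  Vc270 vs Vc295: 4
  Vc270 vs Vc35: 3
  Vc295 vs Vc35: 6
The smallest is 3, between Vc270 and Vc35.

3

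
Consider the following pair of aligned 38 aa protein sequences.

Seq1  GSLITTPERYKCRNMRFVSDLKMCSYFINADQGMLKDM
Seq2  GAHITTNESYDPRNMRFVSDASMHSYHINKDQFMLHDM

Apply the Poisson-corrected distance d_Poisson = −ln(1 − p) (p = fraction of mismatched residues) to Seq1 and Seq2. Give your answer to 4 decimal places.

Differing sites — 2:S/A; 3:L/H; 7:P/N; 9:R/S; 11:K/D; 12:C/P; 21:L/A; 22:K/S; 24:C/H; 27:F/H; 30:A/K; 33:G/F; 36:K/H.
p = 13/38 = 0.342105.
d = −ln(1 − 0.342105) = −ln(0.657895) = 0.4187.

0.4187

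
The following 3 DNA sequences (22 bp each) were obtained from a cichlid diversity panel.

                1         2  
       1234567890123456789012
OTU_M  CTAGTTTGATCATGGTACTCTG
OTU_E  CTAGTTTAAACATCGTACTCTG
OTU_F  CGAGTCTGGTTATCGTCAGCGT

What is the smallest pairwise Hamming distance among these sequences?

Pairwise Hamming distances:
  OTU_M vs OTU_E: 3
  OTU_M vs OTU_F: 10
  OTU_E vs OTU_F: 11
The smallest is 3, between OTU_M and OTU_E.

3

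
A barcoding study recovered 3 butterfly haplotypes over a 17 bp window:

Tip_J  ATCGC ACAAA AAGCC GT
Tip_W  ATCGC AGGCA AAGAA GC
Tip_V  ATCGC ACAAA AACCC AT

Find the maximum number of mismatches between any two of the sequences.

8

Pairwise Hamming distances:
  Tip_J vs Tip_W: 6
  Tip_J vs Tip_V: 2
  Tip_W vs Tip_V: 8
The largest is 8, between Tip_W and Tip_V.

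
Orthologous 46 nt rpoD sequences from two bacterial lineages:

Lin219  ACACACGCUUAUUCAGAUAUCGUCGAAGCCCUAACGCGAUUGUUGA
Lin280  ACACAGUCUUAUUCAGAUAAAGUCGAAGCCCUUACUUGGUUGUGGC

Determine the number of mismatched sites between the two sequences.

10

Differing sites — 6:C/G; 7:G/U; 20:U/A; 21:C/A; 33:A/U; 36:G/U; 37:C/U; 39:A/G; 44:U/G; 46:A/C.
That gives 10 mismatches out of 46 aligned sites, so the Hamming distance is 10.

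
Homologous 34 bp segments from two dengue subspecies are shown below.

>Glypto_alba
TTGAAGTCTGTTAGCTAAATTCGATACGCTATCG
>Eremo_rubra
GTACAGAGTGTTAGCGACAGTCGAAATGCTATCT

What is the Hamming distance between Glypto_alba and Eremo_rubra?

11

Differing sites — 1:T/G; 3:G/A; 4:A/C; 7:T/A; 8:C/G; 16:T/G; 18:A/C; 20:T/G; 25:T/A; 27:C/T; 34:G/T.
That gives 11 mismatches out of 34 aligned sites, so the Hamming distance is 11.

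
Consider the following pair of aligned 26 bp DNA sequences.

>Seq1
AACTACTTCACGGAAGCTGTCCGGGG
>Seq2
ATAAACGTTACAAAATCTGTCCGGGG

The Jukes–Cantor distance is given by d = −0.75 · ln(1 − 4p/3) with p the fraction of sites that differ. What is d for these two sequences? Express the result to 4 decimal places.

Mismatches occur at site 2 (A/T), site 3 (C/A), site 4 (T/A), site 7 (T/G), site 9 (C/T), site 12 (G/A), site 13 (G/A), site 16 (G/T).
p = 8/26 = 0.307692.
d = −0.75 · ln(1 − (4/3)·0.307692) = −0.75 · ln(0.589744) = −0.75 · (-0.528067) = 0.3961.

0.3961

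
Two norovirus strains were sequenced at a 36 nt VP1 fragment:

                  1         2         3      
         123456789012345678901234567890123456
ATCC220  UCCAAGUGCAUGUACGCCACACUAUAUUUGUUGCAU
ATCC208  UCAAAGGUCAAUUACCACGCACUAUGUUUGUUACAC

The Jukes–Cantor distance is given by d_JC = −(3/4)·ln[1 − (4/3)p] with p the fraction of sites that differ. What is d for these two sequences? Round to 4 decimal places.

0.3924

Mismatches occur at site 3 (C↔A), site 7 (U↔G), site 8 (G↔U), site 11 (U↔A), site 12 (G↔U), site 16 (G↔C), site 17 (C↔A), site 19 (A↔G), site 26 (A↔G), site 33 (G↔A), site 36 (U↔C).
p = 11/36 = 0.305556.
d = −0.75 · ln(1 − (4/3)·0.305556) = −0.75 · ln(0.592592) = −0.75 · (-0.523249) = 0.3924.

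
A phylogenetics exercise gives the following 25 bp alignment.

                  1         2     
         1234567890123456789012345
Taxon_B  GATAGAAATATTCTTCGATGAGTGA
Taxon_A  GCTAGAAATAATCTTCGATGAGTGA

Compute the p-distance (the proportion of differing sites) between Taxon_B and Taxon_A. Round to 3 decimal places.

Mismatches occur at site 2 (A→C), site 11 (T→A).
There are 2 differences over 25 sites, so p = 2/25 = 0.080.

0.080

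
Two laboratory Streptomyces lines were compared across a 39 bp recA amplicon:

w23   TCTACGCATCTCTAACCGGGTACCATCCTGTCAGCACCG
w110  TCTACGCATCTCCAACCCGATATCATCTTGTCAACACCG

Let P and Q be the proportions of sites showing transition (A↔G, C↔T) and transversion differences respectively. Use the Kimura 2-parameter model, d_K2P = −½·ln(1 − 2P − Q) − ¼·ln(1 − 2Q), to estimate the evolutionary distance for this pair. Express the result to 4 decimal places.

0.1788

Differing sites — 13:T/C (Ti); 18:G/C (Tv); 20:G/A (Ti); 23:C/T (Ti); 28:C/T (Ti); 34:G/A (Ti).
Of the 6 differences, 5 transitions and 1 transversion over 39 sites: P = 5/39 = 0.128205, Q = 1/39 = 0.025641.
d = −0.5·ln(0.717949) − 0.25·ln(0.948718) = −0.5·(-0.331357) − 0.25·(-0.052644) = 0.1788.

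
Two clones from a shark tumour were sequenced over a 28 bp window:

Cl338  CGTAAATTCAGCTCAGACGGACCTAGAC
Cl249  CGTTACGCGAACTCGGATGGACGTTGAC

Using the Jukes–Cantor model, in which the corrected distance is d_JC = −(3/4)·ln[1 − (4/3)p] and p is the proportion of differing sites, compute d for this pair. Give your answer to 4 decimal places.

0.4850

The sequences differ at positions 4 (A/T), 6 (A/C), 7 (T/G), 8 (T/C), 9 (C/G), 11 (G/A), 15 (A/G), 18 (C/T), 23 (C/G), 25 (A/T).
p = 10/28 = 0.357143.
d = −0.75 · ln(1 − (4/3)·0.357143) = −0.75 · ln(0.523809) = −0.75 · (-0.646628) = 0.4850.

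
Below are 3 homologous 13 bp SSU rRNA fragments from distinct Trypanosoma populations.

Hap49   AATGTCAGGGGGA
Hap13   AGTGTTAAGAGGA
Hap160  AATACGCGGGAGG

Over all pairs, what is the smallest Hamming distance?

Pairwise Hamming distances:
  Hap49 vs Hap13: 4
  Hap49 vs Hap160: 6
  Hap13 vs Hap160: 9
The smallest is 4, between Hap49 and Hap13.

4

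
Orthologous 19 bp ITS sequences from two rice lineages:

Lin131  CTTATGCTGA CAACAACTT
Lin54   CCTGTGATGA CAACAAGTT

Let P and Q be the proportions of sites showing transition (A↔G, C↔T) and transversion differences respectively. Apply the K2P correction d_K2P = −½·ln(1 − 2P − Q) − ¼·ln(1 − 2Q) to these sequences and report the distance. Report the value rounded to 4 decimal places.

0.2488

The sequences differ at positions 2 (T/C, transition), 4 (A/G, transition), 7 (C/A, transversion), 17 (C/G, transversion).
Of the 4 differences, 2 transitions and 2 transversions over 19 sites: P = 2/19 = 0.105263, Q = 2/19 = 0.105263.
d = −0.5·ln(0.684211) − 0.25·ln(0.789474) = −0.5·(-0.379489) − 0.25·(-0.236388) = 0.2488.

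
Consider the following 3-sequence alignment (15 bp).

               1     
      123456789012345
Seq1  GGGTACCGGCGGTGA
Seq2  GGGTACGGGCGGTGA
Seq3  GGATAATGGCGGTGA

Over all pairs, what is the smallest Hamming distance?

1

Pairwise Hamming distances:
  Seq1 vs Seq2: 1
  Seq1 vs Seq3: 3
  Seq2 vs Seq3: 3
The smallest is 1, between Seq1 and Seq2.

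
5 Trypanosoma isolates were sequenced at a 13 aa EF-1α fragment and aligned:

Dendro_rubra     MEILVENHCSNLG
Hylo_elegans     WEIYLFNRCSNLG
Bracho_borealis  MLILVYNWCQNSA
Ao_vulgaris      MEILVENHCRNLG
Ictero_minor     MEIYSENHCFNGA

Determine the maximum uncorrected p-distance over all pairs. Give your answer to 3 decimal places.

Pairwise Hamming distances:
  Dendro_rubra vs Hylo_elegans: 5
  Dendro_rubra vs Bracho_borealis: 6
  Dendro_rubra vs Ao_vulgaris: 1
  Dendro_rubra vs Ictero_minor: 5
  Hylo_elegans vs Bracho_borealis: 9
  Hylo_elegans vs Ao_vulgaris: 6
  Hylo_elegans vs Ictero_minor: 7
  Bracho_borealis vs Ao_vulgaris: 6
  Bracho_borealis vs Ictero_minor: 7
  Ao_vulgaris vs Ictero_minor: 5
The largest is 9 mismatches, between Hylo_elegans and Bracho_borealis; p = 9/13 = 0.692.

0.692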